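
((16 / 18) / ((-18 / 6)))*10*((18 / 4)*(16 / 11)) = -640 / 33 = -19.39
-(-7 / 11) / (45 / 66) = 14 / 15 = 0.93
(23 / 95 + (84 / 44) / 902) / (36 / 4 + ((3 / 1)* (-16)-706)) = -0.00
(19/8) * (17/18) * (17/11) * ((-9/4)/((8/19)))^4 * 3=1565001040257/184549376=8480.12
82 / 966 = 41 / 483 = 0.08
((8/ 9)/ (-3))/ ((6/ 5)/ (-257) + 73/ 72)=-82240/ 280119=-0.29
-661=-661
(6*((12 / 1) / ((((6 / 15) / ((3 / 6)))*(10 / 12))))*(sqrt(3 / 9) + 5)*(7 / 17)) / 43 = 252*sqrt(3) / 731 + 3780 / 731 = 5.77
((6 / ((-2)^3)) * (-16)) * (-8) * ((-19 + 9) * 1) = 960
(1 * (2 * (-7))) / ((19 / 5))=-70 / 19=-3.68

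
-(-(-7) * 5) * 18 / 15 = -42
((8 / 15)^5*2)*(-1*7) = -458752 / 759375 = -0.60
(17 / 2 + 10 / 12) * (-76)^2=161728 / 3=53909.33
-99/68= -1.46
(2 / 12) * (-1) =-1 / 6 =-0.17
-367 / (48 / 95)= -34865 / 48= -726.35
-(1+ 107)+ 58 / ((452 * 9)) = -219643 / 2034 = -107.99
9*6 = 54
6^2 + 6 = 42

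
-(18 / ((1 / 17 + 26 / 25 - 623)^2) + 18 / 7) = -628739849151 / 244505516024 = -2.57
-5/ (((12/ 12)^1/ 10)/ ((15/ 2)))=-375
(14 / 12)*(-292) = -1022 / 3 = -340.67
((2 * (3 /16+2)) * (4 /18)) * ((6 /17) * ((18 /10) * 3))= 63 /34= 1.85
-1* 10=-10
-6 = -6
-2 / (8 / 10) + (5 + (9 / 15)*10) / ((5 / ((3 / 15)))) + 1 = -53 / 50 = -1.06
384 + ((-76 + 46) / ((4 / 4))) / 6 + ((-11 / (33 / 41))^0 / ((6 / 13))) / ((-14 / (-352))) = 433.48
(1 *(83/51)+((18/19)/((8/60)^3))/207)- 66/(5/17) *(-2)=201634157/445740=452.36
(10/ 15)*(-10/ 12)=-5/ 9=-0.56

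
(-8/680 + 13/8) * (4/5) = 1.29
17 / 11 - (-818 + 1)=9004 / 11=818.55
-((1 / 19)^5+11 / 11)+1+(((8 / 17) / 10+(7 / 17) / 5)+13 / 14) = 3117407451 / 2946557810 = 1.06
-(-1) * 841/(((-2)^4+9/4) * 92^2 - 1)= 841/154467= 0.01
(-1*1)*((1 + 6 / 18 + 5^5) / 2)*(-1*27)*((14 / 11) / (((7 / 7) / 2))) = 107432.18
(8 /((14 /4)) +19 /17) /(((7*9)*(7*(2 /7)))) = 45 /1666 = 0.03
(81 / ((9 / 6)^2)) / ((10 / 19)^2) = 3249 / 25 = 129.96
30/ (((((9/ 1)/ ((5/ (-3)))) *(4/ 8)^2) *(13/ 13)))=-200/ 9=-22.22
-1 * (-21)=21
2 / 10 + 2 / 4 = 7 / 10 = 0.70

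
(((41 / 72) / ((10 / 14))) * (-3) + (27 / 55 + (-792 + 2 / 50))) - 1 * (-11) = -782.86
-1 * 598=-598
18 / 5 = 3.60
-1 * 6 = -6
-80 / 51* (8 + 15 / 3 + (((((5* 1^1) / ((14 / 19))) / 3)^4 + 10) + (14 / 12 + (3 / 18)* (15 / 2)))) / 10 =-160539565 / 19837062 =-8.09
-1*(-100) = 100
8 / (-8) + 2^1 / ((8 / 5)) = 0.25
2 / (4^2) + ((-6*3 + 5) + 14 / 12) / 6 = -133 / 72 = -1.85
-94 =-94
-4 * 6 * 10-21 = -261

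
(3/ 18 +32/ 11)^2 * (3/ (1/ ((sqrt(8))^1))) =41209 * sqrt(2)/ 726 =80.27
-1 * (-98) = 98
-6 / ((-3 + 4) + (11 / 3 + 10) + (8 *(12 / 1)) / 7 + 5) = -126 / 701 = -0.18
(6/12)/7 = 1/14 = 0.07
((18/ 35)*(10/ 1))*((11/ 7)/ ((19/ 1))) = 396/ 931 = 0.43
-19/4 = -4.75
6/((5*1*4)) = 3/10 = 0.30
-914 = -914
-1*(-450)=450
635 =635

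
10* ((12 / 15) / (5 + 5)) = 4 / 5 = 0.80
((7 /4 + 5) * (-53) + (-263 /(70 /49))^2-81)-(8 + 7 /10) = 836134 /25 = 33445.36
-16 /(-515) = 16 /515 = 0.03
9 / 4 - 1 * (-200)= 809 / 4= 202.25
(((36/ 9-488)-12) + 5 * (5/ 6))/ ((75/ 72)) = -11804/ 25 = -472.16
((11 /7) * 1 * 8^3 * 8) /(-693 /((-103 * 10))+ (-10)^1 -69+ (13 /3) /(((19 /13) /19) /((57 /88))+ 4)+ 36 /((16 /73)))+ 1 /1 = 2563394917 /34176357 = 75.00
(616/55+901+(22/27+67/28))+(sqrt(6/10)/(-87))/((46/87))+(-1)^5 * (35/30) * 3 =3447011/3780 - sqrt(15)/230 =911.89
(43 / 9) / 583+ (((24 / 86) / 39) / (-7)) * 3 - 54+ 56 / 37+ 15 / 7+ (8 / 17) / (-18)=-650425159136 / 12914320419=-50.36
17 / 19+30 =587 / 19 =30.89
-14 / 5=-2.80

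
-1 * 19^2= -361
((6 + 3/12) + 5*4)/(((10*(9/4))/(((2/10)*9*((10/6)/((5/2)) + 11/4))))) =287/40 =7.18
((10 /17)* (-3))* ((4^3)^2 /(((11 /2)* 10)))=-131.42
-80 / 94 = -0.85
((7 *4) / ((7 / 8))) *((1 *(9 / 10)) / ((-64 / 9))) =-81 / 20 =-4.05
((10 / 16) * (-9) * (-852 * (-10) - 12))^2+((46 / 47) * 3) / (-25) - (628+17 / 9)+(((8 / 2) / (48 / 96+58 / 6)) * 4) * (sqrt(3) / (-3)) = 96881368305107 / 42300 - 32 * sqrt(3) / 61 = 2290339675.34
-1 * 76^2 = -5776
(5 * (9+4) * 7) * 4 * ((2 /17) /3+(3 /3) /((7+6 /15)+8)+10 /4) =2658890 /561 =4739.55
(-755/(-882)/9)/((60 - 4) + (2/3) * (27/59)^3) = 155061145/91400878548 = 0.00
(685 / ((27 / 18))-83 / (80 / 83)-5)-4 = 86773 / 240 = 361.55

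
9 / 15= 3 / 5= 0.60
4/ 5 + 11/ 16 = 1.49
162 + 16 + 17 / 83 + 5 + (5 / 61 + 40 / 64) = 7449163 / 40504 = 183.91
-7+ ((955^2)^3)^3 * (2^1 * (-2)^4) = 13970458733513866168375711795463512240078247070312499993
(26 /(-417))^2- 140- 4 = -25039340 /173889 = -144.00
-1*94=-94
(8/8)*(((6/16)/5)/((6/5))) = 1/16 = 0.06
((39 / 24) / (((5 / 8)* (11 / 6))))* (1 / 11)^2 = 78 / 6655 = 0.01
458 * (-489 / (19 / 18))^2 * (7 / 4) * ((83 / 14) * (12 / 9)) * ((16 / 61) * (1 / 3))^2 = 13962156585984 / 1343281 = 10394069.88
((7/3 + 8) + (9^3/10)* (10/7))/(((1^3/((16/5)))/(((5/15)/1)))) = 38464/315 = 122.11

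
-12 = -12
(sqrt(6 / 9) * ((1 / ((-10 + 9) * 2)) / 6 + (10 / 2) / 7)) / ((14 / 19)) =1007 * sqrt(6) / 3528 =0.70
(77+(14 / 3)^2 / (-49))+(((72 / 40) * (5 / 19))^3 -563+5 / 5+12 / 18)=-29919256 / 61731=-484.67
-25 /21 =-1.19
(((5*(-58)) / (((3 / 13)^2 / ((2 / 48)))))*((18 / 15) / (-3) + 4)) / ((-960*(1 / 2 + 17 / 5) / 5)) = 1885 / 1728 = 1.09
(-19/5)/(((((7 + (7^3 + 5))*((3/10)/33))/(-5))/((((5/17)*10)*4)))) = 83600/1207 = 69.26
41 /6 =6.83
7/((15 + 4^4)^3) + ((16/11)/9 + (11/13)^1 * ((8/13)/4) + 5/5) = 430153087360/332988911541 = 1.29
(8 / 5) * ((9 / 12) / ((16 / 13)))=39 / 40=0.98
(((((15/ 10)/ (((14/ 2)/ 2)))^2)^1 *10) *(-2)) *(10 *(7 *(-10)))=18000/ 7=2571.43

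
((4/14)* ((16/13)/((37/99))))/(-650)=-1584/1094275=-0.00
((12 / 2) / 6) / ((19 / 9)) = 9 / 19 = 0.47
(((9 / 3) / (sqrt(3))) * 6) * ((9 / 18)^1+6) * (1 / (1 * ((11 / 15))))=585 * sqrt(3) / 11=92.11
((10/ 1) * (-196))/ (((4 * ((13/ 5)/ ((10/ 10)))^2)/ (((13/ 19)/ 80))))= -1225/ 1976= -0.62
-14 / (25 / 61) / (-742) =61 / 1325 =0.05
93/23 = 4.04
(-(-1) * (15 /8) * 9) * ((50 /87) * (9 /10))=2025 /232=8.73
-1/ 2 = -0.50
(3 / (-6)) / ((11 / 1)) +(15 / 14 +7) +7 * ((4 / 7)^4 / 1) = 33098 / 3773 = 8.77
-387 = -387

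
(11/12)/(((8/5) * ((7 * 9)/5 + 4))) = 275/7968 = 0.03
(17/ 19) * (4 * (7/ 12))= 119/ 57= 2.09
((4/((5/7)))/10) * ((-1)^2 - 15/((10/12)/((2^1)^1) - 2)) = 5.87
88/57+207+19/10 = 119953/570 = 210.44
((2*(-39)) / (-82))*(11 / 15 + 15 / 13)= 368 / 205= 1.80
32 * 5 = 160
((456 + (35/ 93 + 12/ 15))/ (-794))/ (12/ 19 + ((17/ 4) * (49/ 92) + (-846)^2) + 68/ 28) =-5202429064/ 6466761972299745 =-0.00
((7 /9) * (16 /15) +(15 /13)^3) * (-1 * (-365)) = 51223297 /59319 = 863.52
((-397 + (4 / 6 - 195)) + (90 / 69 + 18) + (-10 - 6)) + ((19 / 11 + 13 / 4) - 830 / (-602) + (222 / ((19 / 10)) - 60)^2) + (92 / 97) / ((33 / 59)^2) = 2800899259723519 / 1055993241996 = 2652.38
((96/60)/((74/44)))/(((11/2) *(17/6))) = 192/3145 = 0.06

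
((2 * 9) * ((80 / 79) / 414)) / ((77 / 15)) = 1200 / 139909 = 0.01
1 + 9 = 10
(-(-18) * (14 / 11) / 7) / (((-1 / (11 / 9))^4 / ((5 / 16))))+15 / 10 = 11029 / 2916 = 3.78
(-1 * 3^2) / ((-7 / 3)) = 27 / 7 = 3.86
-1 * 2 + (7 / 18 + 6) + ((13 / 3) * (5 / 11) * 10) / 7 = 9983 / 1386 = 7.20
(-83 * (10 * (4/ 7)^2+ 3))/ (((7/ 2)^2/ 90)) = -9173160/ 2401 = -3820.56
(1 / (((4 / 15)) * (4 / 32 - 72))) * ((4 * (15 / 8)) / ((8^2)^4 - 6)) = -0.00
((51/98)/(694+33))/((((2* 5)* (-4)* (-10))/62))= 1581/14249200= 0.00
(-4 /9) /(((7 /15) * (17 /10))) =-200 /357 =-0.56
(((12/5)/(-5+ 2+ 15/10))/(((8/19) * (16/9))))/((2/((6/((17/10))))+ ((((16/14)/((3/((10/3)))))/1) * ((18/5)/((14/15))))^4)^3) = -22113263632101878382235425/1977929780838628573446629383104226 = -0.00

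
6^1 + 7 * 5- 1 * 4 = 37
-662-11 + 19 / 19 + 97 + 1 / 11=-6324 / 11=-574.91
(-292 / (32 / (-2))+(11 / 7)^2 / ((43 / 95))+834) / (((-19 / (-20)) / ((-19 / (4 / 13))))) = -469868295 / 8428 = -55750.87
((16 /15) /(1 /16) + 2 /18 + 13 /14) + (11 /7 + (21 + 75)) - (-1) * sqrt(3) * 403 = 813.69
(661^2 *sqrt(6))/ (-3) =-436921 *sqrt(6)/ 3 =-356744.50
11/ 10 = 1.10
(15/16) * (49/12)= 245/64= 3.83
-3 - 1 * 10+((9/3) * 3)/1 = -4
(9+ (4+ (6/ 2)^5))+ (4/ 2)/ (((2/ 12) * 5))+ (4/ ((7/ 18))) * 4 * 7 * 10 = 15692/ 5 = 3138.40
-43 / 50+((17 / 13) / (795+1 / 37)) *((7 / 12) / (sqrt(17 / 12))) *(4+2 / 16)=-0.86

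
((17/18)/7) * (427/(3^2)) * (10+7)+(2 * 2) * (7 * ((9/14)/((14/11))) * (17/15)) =707897/5670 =124.85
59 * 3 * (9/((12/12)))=1593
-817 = -817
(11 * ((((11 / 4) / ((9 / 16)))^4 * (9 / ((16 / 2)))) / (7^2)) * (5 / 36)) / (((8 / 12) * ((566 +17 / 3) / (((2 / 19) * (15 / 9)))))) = 6442040 / 698381271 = 0.01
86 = 86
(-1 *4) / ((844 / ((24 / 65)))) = -24 / 13715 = -0.00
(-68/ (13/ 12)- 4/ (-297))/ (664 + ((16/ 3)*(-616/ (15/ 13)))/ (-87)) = -8783375/ 97514846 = -0.09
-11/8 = -1.38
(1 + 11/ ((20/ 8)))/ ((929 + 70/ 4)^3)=8/ 1256197955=0.00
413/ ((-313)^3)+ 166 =5090272889/ 30664297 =166.00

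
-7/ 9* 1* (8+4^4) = -616/ 3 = -205.33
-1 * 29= -29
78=78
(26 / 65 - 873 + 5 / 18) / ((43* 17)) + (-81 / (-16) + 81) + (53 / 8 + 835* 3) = 1366586813 / 526320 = 2596.49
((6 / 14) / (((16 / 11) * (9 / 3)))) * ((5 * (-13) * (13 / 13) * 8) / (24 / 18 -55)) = 2145 / 2254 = 0.95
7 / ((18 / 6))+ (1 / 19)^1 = 136 / 57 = 2.39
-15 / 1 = -15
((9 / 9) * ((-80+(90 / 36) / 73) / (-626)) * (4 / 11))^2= 136305625 / 63171292921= 0.00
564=564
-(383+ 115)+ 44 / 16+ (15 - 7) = -1949 / 4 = -487.25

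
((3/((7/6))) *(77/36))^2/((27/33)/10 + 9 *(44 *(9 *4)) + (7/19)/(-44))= 126445/59590387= 0.00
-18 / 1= -18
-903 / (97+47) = -301 / 48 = -6.27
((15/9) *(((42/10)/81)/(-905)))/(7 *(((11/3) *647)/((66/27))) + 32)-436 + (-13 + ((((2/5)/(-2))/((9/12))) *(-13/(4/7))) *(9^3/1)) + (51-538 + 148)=3637095352789/1000686555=3634.60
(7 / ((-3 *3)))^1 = -7 / 9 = -0.78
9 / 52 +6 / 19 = 483 / 988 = 0.49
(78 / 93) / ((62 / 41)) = 533 / 961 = 0.55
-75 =-75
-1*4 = -4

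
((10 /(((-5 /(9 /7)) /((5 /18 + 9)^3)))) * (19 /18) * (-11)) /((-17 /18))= -25246.65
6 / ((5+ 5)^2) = 3 / 50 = 0.06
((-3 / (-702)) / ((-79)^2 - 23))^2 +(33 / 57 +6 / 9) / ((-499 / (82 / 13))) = -316039047556631 / 20071845102885264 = -0.02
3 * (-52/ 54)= -26/ 9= -2.89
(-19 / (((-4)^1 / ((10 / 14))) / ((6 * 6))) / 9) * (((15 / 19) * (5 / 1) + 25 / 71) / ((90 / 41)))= 118900 / 4473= 26.58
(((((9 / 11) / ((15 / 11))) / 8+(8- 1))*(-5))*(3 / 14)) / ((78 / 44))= -3113 / 728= -4.28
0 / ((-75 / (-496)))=0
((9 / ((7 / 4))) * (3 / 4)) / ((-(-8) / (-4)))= -27 / 14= -1.93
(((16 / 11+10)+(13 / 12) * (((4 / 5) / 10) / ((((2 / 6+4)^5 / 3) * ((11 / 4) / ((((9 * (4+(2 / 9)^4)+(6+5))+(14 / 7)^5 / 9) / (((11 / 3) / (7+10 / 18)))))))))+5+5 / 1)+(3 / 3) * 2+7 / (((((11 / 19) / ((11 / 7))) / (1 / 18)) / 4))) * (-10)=-14350485304 / 51838215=-276.83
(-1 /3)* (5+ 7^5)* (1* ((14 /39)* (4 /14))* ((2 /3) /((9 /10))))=-149440 /351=-425.75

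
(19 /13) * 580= 11020 /13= 847.69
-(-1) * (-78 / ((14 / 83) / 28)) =-12948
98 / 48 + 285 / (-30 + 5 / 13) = -7.58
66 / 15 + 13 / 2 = 109 / 10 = 10.90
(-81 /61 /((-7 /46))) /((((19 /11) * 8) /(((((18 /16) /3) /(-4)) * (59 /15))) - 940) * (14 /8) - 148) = -2418174 /515054659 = -0.00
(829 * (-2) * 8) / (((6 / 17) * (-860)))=28186 / 645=43.70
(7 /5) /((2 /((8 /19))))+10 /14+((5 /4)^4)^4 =104352870321241 /2856153251840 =36.54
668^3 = 298077632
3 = 3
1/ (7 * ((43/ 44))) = 44/ 301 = 0.15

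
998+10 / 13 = 12984 / 13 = 998.77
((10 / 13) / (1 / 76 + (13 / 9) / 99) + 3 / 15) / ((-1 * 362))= -3410227 / 44212870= -0.08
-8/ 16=-1/ 2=-0.50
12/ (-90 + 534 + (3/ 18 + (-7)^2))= 72/ 2959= 0.02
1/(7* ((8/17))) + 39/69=1119/1288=0.87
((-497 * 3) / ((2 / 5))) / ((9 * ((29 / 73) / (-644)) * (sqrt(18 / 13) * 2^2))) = 29206205 * sqrt(26) / 1044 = 142646.56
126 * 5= 630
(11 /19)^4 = 14641 /130321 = 0.11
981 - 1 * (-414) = 1395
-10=-10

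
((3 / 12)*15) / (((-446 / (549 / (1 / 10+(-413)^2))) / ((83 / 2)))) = -3417525 / 3042952744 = -0.00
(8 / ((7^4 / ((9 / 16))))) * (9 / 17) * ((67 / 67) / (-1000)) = -81 / 81634000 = -0.00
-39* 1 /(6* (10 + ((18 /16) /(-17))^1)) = -884 /1351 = -0.65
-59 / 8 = -7.38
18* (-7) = -126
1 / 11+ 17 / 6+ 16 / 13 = 3565 / 858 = 4.16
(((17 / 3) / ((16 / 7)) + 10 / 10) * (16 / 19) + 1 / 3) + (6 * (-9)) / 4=-10.24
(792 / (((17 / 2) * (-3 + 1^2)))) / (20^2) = -99 / 850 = -0.12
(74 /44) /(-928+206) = -0.00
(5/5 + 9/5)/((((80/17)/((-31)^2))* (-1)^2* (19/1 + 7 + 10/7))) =800513/38400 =20.85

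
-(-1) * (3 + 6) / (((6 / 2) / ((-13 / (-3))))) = 13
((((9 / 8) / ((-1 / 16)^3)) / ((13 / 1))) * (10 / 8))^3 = -191102976000 / 2197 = -86983603.10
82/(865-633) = 41/116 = 0.35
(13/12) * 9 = 39/4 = 9.75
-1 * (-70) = 70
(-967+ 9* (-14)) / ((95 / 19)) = -1093 / 5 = -218.60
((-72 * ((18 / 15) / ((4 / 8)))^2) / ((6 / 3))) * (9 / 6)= -7776 / 25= -311.04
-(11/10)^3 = -1.33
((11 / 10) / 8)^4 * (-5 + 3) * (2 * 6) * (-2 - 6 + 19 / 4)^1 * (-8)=-0.22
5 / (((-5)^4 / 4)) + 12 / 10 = 154 / 125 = 1.23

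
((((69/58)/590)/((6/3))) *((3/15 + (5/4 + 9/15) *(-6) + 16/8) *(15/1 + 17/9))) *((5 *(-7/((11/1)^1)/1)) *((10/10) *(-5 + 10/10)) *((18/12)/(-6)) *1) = 272251/564630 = 0.48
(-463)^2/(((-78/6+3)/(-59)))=12647771/10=1264777.10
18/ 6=3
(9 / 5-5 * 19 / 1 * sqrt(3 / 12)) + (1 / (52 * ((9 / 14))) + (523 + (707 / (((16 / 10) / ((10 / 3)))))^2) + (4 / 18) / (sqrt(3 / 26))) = 2 * sqrt(78) / 27 + 6770277811 / 3120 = 2169961.49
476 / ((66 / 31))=7378 / 33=223.58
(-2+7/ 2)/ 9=1/ 6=0.17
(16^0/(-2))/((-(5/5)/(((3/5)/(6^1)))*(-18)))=-1/360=-0.00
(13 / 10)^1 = 13 / 10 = 1.30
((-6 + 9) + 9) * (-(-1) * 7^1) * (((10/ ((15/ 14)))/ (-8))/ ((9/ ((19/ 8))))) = -931/ 36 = -25.86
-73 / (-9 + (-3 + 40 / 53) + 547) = -3869 / 28395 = -0.14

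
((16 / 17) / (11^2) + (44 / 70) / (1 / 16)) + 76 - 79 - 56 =-3523081 / 71995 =-48.94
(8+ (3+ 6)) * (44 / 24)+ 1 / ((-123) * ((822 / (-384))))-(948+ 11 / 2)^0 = 338935 / 11234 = 30.17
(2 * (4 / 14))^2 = 16 / 49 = 0.33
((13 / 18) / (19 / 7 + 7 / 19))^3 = 5168743489 / 401947272000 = 0.01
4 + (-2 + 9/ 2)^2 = 41/ 4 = 10.25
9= 9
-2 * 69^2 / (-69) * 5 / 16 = 345 / 8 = 43.12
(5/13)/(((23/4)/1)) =20/299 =0.07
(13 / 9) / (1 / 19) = 247 / 9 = 27.44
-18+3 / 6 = -35 / 2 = -17.50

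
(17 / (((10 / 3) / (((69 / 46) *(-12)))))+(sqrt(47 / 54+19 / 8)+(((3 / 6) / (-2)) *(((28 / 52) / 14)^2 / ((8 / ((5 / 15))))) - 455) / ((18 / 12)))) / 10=-192319301 / 4867200+sqrt(4206) / 360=-39.33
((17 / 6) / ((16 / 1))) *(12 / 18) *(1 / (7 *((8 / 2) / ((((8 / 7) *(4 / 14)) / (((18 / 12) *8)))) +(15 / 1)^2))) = 17 / 374976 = 0.00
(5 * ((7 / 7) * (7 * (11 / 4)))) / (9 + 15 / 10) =55 / 6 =9.17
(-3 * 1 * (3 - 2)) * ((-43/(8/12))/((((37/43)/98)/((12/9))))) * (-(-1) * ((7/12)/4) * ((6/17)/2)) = 1902621/2516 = 756.21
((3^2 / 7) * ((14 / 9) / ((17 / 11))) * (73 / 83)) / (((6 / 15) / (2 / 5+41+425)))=1872596 / 1411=1327.14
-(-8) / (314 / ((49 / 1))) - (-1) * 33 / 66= 549 / 314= 1.75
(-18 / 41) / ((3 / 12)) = -72 / 41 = -1.76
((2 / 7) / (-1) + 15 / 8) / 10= 89 / 560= 0.16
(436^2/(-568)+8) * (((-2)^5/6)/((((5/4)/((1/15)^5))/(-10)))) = -2968832/161746875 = -0.02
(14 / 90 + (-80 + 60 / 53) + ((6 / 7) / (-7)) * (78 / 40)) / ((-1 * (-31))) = -18453251 / 7245630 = -2.55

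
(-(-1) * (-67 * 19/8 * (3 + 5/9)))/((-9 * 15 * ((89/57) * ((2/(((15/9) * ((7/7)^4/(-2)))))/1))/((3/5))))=-24187/36045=-0.67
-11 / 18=-0.61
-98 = -98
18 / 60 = 3 / 10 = 0.30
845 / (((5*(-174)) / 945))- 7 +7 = -917.84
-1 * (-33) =33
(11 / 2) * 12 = 66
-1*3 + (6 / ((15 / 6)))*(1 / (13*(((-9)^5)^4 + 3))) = -197562063709675093064 / 65854021236558364355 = -3.00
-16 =-16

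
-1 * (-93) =93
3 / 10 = 0.30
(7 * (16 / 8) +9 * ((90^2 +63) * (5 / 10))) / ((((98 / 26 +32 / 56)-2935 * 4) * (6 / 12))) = -1337609 / 213589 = -6.26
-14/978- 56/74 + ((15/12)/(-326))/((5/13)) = -113051/144744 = -0.78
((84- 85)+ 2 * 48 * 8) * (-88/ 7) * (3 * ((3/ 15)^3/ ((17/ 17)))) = -202488/ 875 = -231.41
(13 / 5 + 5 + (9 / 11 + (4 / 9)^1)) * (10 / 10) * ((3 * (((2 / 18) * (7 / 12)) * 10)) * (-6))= -30709 / 297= -103.40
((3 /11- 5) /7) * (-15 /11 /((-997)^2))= 780 /841925623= 0.00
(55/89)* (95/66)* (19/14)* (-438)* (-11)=7247075/1246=5816.27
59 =59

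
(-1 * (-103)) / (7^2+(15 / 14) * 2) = 721 / 358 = 2.01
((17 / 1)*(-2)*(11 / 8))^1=-187 / 4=-46.75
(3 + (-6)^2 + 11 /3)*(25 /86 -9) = -371.60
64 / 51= 1.25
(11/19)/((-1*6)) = -11/114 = -0.10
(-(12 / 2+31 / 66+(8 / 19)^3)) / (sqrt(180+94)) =-0.40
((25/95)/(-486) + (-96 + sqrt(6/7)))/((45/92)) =-194.37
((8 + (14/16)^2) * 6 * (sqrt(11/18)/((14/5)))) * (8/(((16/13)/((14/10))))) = 7293 * sqrt(22)/256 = 133.62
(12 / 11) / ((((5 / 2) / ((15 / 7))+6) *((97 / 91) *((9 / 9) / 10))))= 65520 / 45881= 1.43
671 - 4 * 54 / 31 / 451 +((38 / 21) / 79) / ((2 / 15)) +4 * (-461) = -9067832542 / 7731493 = -1172.84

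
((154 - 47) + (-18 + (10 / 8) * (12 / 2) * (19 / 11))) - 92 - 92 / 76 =3655 / 418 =8.74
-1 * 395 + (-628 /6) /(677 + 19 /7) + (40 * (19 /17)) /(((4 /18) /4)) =49690522 /121329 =409.55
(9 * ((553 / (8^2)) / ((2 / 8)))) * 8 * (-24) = -59724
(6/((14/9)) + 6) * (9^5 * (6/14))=12223143/49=249451.90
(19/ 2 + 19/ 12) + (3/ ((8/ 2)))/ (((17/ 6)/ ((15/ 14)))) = 4058/ 357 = 11.37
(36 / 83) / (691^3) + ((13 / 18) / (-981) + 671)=324470927820835153 / 483563761288794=671.00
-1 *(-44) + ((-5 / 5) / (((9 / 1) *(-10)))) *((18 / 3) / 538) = 355081 / 8070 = 44.00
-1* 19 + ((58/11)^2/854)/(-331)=-324935445/17101777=-19.00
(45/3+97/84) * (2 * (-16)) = -10856/21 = -516.95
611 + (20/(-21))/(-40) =25663/42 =611.02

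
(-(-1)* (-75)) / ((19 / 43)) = -3225 / 19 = -169.74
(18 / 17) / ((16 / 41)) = 369 / 136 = 2.71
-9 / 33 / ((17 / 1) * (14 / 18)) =-27 / 1309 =-0.02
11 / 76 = 0.14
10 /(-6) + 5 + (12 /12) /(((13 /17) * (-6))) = 81 /26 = 3.12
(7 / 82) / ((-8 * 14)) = -1 / 1312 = -0.00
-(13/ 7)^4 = -28561/ 2401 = -11.90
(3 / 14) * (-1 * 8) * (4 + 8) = -144 / 7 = -20.57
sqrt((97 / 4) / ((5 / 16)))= 2 * sqrt(485) / 5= 8.81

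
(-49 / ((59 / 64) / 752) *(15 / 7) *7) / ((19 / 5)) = -176870400 / 1121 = -157779.13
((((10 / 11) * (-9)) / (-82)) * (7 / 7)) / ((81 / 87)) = 145 / 1353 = 0.11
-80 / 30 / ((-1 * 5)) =0.53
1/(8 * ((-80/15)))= -3/128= -0.02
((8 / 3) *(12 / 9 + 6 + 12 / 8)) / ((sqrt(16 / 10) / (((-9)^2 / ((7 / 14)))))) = 954 *sqrt(10) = 3016.81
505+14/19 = 9609/19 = 505.74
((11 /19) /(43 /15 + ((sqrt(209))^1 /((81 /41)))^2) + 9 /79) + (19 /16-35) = -748656656255 /22223037488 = -33.69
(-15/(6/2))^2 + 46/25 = 671/25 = 26.84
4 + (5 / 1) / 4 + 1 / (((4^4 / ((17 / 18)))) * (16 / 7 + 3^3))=4959479 / 944640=5.25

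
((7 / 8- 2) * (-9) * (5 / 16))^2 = 164025 / 16384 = 10.01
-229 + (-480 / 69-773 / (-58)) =-222.63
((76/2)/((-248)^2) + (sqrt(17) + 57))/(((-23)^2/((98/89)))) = 98 *sqrt(17)/47081 + 85891267/723917456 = 0.13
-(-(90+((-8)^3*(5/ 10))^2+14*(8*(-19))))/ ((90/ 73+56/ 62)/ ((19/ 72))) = 455037251/ 58008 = 7844.39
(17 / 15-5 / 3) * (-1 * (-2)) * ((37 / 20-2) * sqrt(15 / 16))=sqrt(15) / 25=0.15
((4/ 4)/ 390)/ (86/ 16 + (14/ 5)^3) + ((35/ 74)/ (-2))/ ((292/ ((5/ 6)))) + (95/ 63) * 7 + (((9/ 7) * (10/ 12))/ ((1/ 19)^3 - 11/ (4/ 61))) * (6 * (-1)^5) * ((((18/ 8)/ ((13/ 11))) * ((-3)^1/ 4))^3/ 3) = 11253350844949351098853/ 1069935348079424246784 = 10.52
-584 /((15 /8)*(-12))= 1168 /45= 25.96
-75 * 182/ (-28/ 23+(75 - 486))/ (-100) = -6279/ 18962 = -0.33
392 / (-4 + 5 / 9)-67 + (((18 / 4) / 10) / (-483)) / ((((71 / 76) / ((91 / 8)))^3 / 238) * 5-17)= -8986542396107385997 / 49702568906528340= -180.81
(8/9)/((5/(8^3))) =4096/45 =91.02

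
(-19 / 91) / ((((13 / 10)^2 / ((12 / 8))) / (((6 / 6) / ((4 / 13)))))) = -1425 / 2366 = -0.60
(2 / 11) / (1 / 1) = 2 / 11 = 0.18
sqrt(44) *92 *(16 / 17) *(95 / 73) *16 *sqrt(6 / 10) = 894976 *sqrt(165) / 1241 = 9263.64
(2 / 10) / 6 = 1 / 30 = 0.03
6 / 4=3 / 2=1.50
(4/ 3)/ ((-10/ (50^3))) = -50000/ 3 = -16666.67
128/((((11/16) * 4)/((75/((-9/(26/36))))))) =-83200/297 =-280.13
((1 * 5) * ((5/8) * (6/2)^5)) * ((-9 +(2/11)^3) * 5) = -363619125/10648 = -34149.05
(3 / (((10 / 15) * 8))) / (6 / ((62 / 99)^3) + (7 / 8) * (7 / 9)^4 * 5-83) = -1759128759 / 178168667090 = -0.01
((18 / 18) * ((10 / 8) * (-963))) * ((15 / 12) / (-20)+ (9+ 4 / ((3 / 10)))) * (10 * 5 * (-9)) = 386042625 / 32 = 12063832.03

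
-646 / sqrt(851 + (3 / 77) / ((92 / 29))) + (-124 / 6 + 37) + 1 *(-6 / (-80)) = 1969 / 120-1292 *sqrt(10676599241) / 6028571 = -5.74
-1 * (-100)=100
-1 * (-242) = 242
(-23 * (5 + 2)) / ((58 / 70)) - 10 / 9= -51005 / 261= -195.42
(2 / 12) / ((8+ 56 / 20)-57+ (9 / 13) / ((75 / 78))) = -25 / 6822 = -0.00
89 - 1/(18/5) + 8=1741/18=96.72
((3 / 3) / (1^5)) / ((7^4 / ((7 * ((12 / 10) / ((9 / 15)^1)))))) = 2 / 343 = 0.01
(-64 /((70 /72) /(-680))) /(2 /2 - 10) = -34816 /7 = -4973.71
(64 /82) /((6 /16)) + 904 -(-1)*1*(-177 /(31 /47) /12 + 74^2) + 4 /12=32334503 /5084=6360.05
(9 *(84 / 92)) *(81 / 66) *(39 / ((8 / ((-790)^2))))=31051627425 / 1012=30683426.31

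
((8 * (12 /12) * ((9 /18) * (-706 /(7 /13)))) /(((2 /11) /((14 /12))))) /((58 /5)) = -2901.09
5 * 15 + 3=78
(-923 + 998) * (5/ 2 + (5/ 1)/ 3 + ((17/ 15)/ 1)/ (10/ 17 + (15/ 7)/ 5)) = 396.10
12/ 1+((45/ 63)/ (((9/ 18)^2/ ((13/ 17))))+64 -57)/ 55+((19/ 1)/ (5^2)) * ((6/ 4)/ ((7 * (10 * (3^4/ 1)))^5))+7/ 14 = 231355241193736768503553/ 18264410124937515000000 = 12.67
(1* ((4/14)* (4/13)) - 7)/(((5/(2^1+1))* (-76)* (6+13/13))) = 1887/242060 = 0.01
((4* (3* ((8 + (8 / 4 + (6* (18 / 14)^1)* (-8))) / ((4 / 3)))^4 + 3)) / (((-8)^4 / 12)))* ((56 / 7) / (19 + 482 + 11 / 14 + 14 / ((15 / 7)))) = 1252.11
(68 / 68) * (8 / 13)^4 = 4096 / 28561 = 0.14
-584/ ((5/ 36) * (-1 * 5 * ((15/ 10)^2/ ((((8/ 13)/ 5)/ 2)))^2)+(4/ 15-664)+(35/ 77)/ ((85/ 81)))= 1677434880/ 4571713493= 0.37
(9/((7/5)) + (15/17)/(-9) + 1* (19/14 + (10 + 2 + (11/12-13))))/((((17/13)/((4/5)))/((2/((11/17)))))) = 282334/19635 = 14.38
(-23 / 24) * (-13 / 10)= 299 / 240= 1.25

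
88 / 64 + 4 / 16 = 13 / 8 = 1.62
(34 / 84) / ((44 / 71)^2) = 1.05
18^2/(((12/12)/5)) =1620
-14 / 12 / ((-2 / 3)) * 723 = 5061 / 4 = 1265.25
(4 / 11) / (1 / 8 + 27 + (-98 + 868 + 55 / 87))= 2784 / 6107629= 0.00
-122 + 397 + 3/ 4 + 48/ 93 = 34257/ 124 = 276.27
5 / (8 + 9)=5 / 17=0.29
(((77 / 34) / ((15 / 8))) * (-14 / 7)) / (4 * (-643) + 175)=616 / 611235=0.00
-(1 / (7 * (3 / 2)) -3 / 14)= 5 / 42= 0.12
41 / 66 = 0.62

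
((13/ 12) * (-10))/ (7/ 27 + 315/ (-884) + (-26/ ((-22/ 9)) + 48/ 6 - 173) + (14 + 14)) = 2844270/ 33202007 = 0.09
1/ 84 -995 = -83579/ 84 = -994.99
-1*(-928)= 928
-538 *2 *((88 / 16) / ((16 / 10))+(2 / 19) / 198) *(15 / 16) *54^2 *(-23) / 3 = 259270906185 / 3344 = 77533165.73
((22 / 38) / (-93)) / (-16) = 11 / 28272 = 0.00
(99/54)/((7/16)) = 88/21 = 4.19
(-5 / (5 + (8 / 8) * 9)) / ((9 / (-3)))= 5 / 42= 0.12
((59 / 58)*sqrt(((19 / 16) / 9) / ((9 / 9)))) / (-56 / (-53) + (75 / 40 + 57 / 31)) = 96937*sqrt(19) / 5454987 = 0.08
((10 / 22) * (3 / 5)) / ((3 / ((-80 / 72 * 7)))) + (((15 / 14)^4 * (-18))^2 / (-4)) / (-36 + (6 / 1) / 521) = 935522671285 / 292206233088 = 3.20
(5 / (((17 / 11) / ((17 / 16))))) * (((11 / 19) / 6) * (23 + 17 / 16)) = 232925 / 29184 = 7.98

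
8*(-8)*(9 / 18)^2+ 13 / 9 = -131 / 9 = -14.56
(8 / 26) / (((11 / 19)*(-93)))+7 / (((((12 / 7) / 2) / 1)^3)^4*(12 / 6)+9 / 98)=858732981301642 / 49868619391305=17.22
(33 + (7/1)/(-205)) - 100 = -13742/205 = -67.03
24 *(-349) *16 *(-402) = 53874432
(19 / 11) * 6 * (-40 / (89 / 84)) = -383040 / 979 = -391.26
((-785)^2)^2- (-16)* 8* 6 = 379733251393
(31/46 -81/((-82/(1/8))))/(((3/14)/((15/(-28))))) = -60155/30176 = -1.99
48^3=110592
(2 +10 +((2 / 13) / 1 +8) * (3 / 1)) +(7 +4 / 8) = 1143 / 26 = 43.96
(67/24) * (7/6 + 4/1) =2077/144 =14.42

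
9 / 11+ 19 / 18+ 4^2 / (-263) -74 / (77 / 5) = -1090745 / 364518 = -2.99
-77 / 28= -11 / 4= -2.75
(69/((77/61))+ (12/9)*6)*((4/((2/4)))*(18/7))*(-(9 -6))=-2084400/539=-3867.16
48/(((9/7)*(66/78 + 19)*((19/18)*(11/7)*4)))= 2548/8987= 0.28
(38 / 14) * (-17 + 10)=-19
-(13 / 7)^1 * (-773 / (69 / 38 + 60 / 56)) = 190931 / 384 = 497.22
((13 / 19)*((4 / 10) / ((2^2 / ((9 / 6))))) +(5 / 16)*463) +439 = 887361 / 1520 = 583.79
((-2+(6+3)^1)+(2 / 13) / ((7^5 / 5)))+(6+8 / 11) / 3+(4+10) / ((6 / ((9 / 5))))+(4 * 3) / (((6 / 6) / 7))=3512899948 / 36051015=97.44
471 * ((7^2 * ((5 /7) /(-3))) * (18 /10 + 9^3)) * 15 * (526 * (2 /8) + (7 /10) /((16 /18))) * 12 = -191243879631 /2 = -95621939815.50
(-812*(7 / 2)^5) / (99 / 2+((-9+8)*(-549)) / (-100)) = -85295525 / 8802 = -9690.47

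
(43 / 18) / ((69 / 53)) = 2279 / 1242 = 1.83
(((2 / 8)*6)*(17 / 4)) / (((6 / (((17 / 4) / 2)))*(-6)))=-289 / 768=-0.38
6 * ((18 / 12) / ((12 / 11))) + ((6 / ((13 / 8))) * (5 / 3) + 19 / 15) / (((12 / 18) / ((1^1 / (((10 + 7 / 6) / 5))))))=46107 / 3484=13.23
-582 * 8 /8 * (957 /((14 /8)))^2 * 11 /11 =-174048691.59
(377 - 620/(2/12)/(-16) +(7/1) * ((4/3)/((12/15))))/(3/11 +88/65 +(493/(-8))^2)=85273760/521563401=0.16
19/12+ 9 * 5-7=475/12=39.58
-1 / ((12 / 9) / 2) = -3 / 2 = -1.50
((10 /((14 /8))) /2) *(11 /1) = 220 /7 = 31.43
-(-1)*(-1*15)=-15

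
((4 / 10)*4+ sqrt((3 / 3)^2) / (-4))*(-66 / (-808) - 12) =-26001 / 1616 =-16.09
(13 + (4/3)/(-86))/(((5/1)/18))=46.74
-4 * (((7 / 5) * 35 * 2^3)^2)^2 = -94450499584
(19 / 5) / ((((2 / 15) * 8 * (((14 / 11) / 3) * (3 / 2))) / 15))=9405 / 112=83.97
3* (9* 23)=621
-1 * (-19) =19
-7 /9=-0.78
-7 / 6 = -1.17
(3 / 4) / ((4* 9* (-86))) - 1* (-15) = 61919 / 4128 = 15.00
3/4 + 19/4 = 11/2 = 5.50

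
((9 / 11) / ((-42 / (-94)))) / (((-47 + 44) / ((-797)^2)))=-29854823 / 77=-387724.97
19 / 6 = 3.17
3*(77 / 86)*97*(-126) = -1411641 / 43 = -32828.86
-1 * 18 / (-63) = 2 / 7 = 0.29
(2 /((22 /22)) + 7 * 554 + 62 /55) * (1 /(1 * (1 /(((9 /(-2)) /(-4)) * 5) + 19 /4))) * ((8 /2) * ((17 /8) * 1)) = 65319372 /9757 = 6694.62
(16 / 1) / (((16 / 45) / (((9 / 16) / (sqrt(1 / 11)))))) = 405 *sqrt(11) / 16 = 83.95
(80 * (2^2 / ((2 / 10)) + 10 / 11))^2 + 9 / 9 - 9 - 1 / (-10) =3385590441 / 1210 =2798008.63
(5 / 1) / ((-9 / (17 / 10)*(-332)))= 17 / 5976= 0.00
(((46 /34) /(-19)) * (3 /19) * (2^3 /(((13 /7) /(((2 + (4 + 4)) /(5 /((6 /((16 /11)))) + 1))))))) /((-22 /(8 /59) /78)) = 2782080 /26432059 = 0.11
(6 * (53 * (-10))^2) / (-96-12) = -140450 / 9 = -15605.56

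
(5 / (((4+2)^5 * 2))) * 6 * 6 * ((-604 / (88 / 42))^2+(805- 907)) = 16738165 / 17424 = 960.64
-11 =-11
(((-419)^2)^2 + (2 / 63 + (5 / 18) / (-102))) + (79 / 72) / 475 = 376314033244959953 / 12209400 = 30821664721.03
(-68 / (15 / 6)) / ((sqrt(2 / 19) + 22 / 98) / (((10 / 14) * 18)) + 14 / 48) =-1014519744 / 11453147 + 13434624 * sqrt(38) / 11453147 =-81.35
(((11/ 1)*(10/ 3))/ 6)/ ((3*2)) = 55/ 54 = 1.02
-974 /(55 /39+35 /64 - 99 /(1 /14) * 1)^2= -6068035584 /11934060794041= -0.00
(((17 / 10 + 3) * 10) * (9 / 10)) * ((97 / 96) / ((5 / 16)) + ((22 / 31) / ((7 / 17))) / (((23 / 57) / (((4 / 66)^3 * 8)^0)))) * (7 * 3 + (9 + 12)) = 475311141 / 35650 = 13332.71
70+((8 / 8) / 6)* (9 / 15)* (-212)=244 / 5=48.80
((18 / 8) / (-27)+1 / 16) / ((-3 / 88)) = 11 / 18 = 0.61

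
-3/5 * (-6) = 18/5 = 3.60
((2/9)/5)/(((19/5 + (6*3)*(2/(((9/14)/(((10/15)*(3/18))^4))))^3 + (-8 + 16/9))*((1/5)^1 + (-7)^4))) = -1412147682405/184801271170583447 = -0.00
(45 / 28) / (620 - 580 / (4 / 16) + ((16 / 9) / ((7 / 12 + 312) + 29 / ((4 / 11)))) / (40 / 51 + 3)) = -3407415 / 3604285328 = -0.00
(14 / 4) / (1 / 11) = 77 / 2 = 38.50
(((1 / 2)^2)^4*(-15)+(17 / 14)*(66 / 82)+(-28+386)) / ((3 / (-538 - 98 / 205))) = -64423.29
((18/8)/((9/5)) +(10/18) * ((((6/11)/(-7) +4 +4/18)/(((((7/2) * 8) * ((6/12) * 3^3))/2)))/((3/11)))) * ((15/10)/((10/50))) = 8324425/857304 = 9.71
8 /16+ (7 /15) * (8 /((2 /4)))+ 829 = 25109 /30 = 836.97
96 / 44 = 24 / 11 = 2.18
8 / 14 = 4 / 7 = 0.57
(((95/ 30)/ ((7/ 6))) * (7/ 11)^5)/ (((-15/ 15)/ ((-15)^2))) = -10264275/ 161051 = -63.73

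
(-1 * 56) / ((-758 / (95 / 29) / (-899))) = -82460 / 379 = -217.57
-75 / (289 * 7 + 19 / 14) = -350 / 9447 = -0.04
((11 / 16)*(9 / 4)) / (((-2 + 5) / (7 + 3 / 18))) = 473 / 128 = 3.70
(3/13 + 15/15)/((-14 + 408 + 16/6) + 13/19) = 912/294437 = 0.00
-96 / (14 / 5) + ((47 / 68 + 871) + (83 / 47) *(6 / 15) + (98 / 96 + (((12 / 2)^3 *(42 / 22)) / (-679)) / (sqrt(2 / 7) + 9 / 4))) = 10368 *sqrt(14) / 570845 + 128554361674169 / 153251332080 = 838.91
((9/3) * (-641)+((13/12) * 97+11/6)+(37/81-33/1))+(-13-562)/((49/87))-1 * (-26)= -45144119/15876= -2843.54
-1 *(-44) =44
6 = 6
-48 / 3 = -16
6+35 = 41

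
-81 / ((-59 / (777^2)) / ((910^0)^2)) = 48902049 / 59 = 828848.29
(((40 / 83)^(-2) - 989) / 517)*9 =-14179599 / 827200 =-17.14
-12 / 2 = -6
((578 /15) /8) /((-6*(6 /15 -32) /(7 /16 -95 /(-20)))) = 23987 /182016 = 0.13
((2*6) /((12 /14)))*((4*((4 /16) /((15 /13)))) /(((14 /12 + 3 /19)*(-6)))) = -3458 /2265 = -1.53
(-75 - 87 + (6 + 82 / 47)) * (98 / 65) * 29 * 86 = -354397400 / 611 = -580028.48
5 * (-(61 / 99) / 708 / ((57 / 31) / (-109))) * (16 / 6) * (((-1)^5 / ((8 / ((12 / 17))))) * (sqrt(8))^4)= -65958080 / 16979787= -3.88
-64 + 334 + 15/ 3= 275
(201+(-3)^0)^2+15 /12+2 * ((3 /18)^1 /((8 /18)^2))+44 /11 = 40810.94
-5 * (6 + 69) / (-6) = 125 / 2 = 62.50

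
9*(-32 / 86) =-144 / 43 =-3.35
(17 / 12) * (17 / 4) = 289 / 48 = 6.02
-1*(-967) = 967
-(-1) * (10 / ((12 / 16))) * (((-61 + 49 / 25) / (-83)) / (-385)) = -3936 / 159775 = -0.02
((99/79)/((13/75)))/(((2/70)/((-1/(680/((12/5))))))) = -31185/34918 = -0.89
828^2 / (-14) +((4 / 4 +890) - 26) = -336737 / 7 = -48105.29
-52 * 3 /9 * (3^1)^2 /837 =-52 /279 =-0.19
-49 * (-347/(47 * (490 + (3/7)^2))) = 0.74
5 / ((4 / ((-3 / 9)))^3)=-5 / 1728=-0.00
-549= -549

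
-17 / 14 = -1.21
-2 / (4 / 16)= -8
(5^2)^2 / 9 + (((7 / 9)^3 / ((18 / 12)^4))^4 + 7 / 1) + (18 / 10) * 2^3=5522286357360181683512 / 60788327295284644005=90.84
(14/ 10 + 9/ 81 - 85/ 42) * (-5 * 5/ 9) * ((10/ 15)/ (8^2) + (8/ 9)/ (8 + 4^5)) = 676685/ 42130368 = 0.02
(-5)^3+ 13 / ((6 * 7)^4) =-388961987 / 3111696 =-125.00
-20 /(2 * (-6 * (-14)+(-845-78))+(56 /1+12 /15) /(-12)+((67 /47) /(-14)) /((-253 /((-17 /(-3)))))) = 49942200 /4201964539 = 0.01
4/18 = 2/9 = 0.22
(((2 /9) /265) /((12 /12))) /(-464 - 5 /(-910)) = -364 /201406095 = -0.00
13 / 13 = 1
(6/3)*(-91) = -182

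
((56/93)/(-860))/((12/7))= -49/119970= -0.00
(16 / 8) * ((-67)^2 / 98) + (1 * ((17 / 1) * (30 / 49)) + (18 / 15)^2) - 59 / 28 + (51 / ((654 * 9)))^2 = 119484664954 / 1178892225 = 101.35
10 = 10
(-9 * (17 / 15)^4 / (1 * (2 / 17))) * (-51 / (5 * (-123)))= -24137569 / 2306250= -10.47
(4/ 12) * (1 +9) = 10/ 3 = 3.33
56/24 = 7/3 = 2.33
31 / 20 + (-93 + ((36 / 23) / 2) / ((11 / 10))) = -90.74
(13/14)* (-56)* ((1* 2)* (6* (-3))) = 1872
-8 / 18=-4 / 9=-0.44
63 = 63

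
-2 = -2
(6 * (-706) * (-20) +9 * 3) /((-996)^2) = 28249 /330672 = 0.09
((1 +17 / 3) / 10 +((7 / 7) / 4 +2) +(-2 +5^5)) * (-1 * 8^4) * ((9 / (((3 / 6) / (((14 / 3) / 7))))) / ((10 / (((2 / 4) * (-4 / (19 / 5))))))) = 153645056 / 19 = 8086581.89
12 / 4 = 3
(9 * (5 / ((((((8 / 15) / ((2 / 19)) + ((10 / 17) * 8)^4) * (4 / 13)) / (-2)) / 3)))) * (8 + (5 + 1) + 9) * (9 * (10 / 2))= -2275644486375 / 1241495192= -1832.99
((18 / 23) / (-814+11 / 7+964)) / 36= 7 / 48806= 0.00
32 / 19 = 1.68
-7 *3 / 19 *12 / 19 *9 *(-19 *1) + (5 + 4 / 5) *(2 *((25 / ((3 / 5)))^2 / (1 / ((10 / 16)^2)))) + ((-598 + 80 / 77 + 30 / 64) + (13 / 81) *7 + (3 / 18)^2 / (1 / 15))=3503503145 / 474012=7391.17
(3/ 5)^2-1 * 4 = -91/ 25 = -3.64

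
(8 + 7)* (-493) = -7395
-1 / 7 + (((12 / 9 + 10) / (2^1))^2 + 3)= 2203 / 63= 34.97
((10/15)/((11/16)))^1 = 32/33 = 0.97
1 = 1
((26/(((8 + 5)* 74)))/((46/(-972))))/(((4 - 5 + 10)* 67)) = -54/57017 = -0.00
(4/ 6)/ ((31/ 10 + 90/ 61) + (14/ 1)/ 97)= 118340/ 837801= 0.14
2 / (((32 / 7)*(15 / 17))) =119 / 240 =0.50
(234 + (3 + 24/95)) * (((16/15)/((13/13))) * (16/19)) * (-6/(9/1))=-3846656/27075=-142.07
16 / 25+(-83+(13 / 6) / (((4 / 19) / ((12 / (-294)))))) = -1216867 / 14700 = -82.78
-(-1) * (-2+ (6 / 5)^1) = -4 / 5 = -0.80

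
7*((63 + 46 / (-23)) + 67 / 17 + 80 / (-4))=5348 / 17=314.59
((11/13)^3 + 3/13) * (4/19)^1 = 7352/41743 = 0.18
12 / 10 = 6 / 5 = 1.20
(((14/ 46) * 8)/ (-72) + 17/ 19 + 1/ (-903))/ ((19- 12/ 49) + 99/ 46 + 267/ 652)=4645581500/ 115174884627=0.04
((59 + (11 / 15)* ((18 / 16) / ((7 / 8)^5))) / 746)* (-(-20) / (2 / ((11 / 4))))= 56025563 / 25076044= 2.23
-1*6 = -6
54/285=18/95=0.19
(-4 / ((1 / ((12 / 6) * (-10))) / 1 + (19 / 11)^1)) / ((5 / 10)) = -1760 / 369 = -4.77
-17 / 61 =-0.28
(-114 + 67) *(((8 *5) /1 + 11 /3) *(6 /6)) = -2052.33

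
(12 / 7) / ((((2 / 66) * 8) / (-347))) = -34353 / 14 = -2453.79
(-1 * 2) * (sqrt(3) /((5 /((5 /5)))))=-2 * sqrt(3) /5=-0.69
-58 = -58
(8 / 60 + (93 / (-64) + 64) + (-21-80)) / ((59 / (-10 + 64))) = -331083 / 9440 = -35.07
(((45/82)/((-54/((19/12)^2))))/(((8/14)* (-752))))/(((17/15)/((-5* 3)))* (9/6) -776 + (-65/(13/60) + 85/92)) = -7265125/131752314676224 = -0.00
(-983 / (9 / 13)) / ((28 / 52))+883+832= -58082 / 63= -921.94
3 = 3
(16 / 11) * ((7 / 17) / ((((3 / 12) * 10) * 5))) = 0.05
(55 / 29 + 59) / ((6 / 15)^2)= 22075 / 58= 380.60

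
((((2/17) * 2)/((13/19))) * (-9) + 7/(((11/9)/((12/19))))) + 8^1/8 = 70309/46189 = 1.52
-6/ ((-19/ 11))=3.47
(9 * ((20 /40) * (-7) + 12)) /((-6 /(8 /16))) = -51 /8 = -6.38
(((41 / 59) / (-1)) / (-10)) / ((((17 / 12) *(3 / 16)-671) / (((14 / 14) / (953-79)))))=-16 / 134974005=-0.00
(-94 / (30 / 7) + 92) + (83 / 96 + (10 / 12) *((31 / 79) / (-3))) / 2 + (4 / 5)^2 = 71.08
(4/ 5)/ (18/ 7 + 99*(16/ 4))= 14/ 6975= 0.00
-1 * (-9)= 9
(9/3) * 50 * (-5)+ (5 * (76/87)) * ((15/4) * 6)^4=129766125/116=1118673.49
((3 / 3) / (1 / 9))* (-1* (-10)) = 90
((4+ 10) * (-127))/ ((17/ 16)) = -28448/ 17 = -1673.41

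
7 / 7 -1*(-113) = 114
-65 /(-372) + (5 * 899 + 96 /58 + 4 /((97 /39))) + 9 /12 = 1177028113 /261609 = 4499.19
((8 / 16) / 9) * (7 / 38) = 0.01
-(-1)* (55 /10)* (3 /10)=33 /20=1.65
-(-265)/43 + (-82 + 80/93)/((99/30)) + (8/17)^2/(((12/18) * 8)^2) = -255420047/13868532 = -18.42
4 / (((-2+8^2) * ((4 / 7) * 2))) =7 / 124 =0.06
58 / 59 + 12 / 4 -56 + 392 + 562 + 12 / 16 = 213045 / 236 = 902.73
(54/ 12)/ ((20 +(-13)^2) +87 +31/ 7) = 63/ 3926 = 0.02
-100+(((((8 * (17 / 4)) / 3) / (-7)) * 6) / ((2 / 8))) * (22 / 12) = -3596 / 21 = -171.24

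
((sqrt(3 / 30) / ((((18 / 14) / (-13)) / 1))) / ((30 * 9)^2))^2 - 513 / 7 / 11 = -2208296786662363 / 331459751700000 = -6.66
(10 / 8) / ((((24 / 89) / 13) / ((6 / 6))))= 5785 / 96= 60.26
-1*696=-696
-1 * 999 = -999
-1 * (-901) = 901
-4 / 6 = -2 / 3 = -0.67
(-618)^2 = 381924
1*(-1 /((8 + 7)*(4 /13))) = -13 /60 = -0.22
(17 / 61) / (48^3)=17 / 6746112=0.00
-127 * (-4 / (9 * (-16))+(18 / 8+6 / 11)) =-70993 / 198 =-358.55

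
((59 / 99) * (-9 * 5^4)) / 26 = -36875 / 286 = -128.93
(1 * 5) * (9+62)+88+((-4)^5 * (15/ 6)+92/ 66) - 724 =-93707/ 33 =-2839.61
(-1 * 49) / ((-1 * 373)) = 49 / 373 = 0.13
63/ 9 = 7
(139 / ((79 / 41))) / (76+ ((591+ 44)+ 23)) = 5699 / 57986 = 0.10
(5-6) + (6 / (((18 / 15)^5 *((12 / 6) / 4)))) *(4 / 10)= 301 / 324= 0.93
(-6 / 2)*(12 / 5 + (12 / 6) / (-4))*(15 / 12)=-57 / 8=-7.12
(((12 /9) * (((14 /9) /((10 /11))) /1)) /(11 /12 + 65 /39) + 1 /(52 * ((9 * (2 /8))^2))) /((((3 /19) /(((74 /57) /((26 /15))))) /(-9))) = -5356268 /141453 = -37.87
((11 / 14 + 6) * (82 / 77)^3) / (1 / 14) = 52379960 / 456533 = 114.73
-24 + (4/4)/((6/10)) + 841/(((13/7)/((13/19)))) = 16388/57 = 287.51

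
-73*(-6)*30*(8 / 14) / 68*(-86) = -1130040 / 119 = -9496.13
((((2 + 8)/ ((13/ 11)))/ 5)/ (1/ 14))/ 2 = 154/ 13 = 11.85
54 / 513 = 2 / 19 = 0.11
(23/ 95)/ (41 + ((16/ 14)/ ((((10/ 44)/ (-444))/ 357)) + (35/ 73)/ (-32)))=-53728/ 176876412701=-0.00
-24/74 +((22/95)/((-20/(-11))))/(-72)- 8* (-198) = 4007961923/2530800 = 1583.67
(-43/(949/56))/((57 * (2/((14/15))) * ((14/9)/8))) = -9632/90155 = -0.11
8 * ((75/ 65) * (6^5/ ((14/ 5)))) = 25635.16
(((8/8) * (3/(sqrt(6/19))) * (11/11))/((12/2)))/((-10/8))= -sqrt(114)/15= -0.71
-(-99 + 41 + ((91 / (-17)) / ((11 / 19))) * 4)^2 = -315488644 / 34969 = -9021.95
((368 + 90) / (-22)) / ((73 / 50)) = -11450 / 803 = -14.26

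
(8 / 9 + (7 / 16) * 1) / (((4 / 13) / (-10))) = -12415 / 288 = -43.11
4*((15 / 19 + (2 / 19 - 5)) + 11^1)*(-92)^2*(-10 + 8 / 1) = -8870272 / 19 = -466856.42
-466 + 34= -432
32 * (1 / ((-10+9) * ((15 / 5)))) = -10.67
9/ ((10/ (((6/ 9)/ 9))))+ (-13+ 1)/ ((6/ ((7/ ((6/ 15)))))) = -524/ 15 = -34.93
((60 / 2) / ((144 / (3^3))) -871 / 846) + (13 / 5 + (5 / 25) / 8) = 12217 / 1692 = 7.22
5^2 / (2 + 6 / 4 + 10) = 50 / 27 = 1.85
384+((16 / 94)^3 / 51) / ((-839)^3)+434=2558014112037355654 / 3127156616182587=818.00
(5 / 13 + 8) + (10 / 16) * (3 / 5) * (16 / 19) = 2149 / 247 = 8.70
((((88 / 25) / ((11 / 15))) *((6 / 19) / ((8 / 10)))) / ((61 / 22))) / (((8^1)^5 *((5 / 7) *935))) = 63 / 2017587200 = 0.00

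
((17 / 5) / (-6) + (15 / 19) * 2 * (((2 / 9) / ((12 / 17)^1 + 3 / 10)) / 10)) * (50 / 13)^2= -12958250 / 1647243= -7.87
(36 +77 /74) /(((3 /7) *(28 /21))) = 19187 /296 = 64.82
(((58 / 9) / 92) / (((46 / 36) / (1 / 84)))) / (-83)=-29 / 3688188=-0.00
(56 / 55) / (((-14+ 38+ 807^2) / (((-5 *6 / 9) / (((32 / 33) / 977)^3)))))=-338524664379 / 63514624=-5329.87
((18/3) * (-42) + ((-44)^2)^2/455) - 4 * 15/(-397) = 7985.72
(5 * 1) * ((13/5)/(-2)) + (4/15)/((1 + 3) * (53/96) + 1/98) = -166449/26090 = -6.38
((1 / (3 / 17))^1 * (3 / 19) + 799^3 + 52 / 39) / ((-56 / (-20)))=72686742175 / 399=182172286.15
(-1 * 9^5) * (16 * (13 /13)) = -944784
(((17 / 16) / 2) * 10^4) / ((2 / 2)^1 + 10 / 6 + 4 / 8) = 31875 / 19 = 1677.63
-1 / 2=-0.50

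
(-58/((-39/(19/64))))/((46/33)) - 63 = -1199507/19136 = -62.68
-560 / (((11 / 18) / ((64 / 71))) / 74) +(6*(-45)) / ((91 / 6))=-4345503300 / 71071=-61143.13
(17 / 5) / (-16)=-0.21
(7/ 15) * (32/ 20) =56/ 75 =0.75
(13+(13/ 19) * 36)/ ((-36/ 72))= -1430/ 19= -75.26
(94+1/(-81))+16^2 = 28349/81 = 349.99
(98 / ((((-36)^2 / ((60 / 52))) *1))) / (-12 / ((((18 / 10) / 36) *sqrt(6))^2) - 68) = -35 / 348192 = -0.00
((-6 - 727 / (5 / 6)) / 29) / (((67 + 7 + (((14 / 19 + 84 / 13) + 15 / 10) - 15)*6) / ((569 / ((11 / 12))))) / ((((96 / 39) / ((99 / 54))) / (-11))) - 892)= 109398325248 / 3223396263265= 0.03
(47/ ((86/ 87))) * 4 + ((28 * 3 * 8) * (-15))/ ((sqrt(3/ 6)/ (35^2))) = 8178/ 43 -12348000 * sqrt(2) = -17462518.88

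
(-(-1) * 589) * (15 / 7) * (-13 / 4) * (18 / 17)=-1033695 / 238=-4343.26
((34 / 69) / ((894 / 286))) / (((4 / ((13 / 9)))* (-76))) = -31603 / 42193224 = -0.00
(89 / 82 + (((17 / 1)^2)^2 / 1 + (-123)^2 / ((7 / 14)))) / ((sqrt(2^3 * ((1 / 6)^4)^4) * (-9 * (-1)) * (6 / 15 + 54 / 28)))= 15235462912320 * sqrt(2) / 6683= 3224030866.32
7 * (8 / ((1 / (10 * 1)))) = 560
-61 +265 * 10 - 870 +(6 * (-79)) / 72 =20549 / 12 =1712.42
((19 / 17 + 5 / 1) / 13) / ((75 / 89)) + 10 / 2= 7087 / 1275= 5.56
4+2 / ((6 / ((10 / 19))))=4.18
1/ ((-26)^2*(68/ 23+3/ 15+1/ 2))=115/ 284258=0.00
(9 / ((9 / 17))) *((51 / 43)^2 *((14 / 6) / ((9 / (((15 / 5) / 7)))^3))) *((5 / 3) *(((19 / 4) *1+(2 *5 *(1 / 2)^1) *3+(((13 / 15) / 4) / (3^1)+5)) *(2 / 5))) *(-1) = -10975642 / 110080215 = -0.10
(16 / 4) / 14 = 2 / 7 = 0.29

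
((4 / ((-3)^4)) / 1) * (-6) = -8 / 27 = -0.30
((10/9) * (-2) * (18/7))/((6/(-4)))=80/21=3.81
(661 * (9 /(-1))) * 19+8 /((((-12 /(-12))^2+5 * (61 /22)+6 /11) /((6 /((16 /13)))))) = -12772217 /113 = -113028.47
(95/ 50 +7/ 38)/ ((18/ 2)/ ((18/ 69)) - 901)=-396/ 164635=-0.00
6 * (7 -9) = -12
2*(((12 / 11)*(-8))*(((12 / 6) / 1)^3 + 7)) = -2880 / 11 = -261.82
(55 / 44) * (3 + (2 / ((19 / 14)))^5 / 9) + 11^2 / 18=1019541163 / 89139564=11.44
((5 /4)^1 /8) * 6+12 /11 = 357 /176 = 2.03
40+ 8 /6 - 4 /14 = 862 /21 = 41.05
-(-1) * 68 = 68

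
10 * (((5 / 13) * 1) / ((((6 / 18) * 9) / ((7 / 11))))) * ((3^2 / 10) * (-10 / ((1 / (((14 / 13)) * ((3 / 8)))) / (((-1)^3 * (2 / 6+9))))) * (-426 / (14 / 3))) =-4696650 / 1859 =-2526.44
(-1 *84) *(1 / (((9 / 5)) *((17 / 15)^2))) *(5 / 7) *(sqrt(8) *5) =-75000 *sqrt(2) / 289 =-367.01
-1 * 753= -753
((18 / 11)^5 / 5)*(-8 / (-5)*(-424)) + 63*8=-4380172056 / 4026275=-1087.90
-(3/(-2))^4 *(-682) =27621/8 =3452.62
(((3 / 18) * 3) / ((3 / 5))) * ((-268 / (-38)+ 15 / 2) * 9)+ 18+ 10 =10423 / 76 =137.14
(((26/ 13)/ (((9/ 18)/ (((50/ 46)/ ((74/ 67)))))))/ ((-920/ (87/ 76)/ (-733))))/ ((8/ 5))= 106816425/ 47601536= 2.24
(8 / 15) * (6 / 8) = 2 / 5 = 0.40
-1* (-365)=365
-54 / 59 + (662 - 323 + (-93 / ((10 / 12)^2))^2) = 673804011 / 36875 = 18272.65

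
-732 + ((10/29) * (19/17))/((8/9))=-1442649/1972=-731.57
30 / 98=15 / 49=0.31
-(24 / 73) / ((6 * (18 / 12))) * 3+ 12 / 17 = 740 / 1241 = 0.60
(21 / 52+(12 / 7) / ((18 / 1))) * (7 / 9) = 545 / 1404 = 0.39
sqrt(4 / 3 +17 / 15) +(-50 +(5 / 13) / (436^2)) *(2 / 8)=-10.93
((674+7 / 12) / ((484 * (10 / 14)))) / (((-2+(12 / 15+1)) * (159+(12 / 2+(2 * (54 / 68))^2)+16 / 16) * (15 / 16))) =-3275237 / 53037567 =-0.06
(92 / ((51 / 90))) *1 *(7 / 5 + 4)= 14904 / 17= 876.71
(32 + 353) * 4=1540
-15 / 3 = -5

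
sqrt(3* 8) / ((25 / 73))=146* sqrt(6) / 25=14.31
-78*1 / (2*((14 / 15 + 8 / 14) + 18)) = -4095 / 2048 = -2.00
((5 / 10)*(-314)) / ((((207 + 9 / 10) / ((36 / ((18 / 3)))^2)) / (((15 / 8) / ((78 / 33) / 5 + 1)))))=-19625 / 567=-34.61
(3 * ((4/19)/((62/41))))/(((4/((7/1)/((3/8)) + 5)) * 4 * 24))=2911/113088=0.03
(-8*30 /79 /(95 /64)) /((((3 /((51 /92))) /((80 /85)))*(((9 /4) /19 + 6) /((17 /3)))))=-278528 /844905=-0.33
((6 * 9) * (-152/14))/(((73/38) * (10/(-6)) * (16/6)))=175446/2555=68.67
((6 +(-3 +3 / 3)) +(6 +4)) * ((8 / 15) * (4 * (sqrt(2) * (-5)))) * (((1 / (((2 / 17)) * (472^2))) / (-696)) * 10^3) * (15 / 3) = 0.06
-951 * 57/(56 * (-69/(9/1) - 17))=39.24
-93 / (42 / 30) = -465 / 7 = -66.43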